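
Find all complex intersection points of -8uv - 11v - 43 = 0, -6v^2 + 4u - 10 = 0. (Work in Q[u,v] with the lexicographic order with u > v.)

{(4, -1), (-17/8 - sqrt(30)*I/2, 1/2 - sqrt(30)*I/3), (-17/8 + sqrt(30)*I/2, 1/2 + sqrt(30)*I/3)}

Compute a lex Gröbner basis by Buchberger's algorithm.
f_1 = -8uv - 11v - 43, LT = uv.
f_2 = 4u - 6v^2 - 10, LT = u.

S(f_1,f_2): lcm = uv. S = 3/2v^3 + 31/8v + 43/8.
  leading term v^3: no divisor's leading term divides it; move 3/2v^3 to the remainder.
  leading term v: no divisor's leading term divides it; move 31/8v to the remainder.
  leading term 1: no divisor's leading term divides it; move 43/8 to the remainder.
  remainder 3/2v^3 + 31/8v + 43/8 ≠ 0; add h_3 = 3/2v^3 + 31/8v + 43/8 to the basis.

The other S-polynomials (S(f_1,h_3), S(f_2,h_3)) all reduce to 0 modulo the current basis, so we have a Gröbner basis.
Inter-reduce: drop elements whose leading term is divisible by another's, tail-reduce, and make monic.
Reduced Gröbner basis: {u - 3/2v^2 - 5/2, v^3 + 31/12v + 43/12}.

A lex Gröbner basis eliminates variables successively. Here v^3 + 31/12v + 43/12 depends only on v, with roots {-1, 1/2 - sqrt(30)*I/3, 1/2 + sqrt(30)*I/3}; lifting each root through the earlier basis elements recovers the full solutions.
  v = -1: the earlier basis element becomes u - 4 = 0, giving u = 4 — point (4, -1).
  v = 1/2 - sqrt(30)*I/3: the earlier basis element becomes u + 17/8 + sqrt(30)*I/2 = 0, giving u = -17/8 - sqrt(30)*I/2 — point (-17/8 - sqrt(30)*I/2, 1/2 - sqrt(30)*I/3).
  v = 1/2 + sqrt(30)*I/3: the earlier basis element becomes u + 17/8 - sqrt(30)*I/2 = 0, giving u = -17/8 + sqrt(30)*I/2 — point (-17/8 + sqrt(30)*I/2, 1/2 + sqrt(30)*I/3).
Each listed point satisfies every original equation (direct substitution).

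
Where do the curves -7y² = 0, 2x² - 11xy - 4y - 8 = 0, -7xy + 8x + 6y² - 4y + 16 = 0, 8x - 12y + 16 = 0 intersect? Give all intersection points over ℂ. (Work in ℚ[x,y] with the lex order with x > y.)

Compute a lex Gröbner basis by Buchberger's algorithm.
f_1 = -7y², LT = y².
f_2 = 2x² - 11xy - 4y - 8, LT = x².
f_3 = -7xy + 8x + 6y² - 4y + 16, LT = xy.
f_4 = 8x - 12y + 16, LT = x.

S(f_1,f_2): leading monomials are coprime, so the S-polynomial reduces to 0 (Buchberger's first criterion).
S(f_1,f_3): lcm = xy². S = 8/7xy + 6/7y³ - 4/7y² + 16/7y.
  leading term xy: subtract (-8/49)·f_3 from 8/7xy + 6/7y³ - 4/7y² + 16/7y → 64/49x + 6/7y³ + 20/49y² + 80/49y + 128/49
  leading term x: subtract (8/49)·f_4 from 64/49x + 6/7y³ + 20/49y² + 80/49y + 128/49 → 6/7y³ + 20/49y² + 176/49y
  leading term y³: subtract (-6/49y)·f_1 from 6/7y³ + 20/49y² + 176/49y → 20/49y² + 176/49y
  leading term y²: subtract (-20/343)·f_1 from 20/49y² + 176/49y → 176/49y
  leading term y: no divisor's leading term divides it; move 176/49y to the remainder.
  remainder 176/49y ≠ 0; add h_5 = 176/49y to the basis.

S(f_1,f_4): leading monomials are coprime, so the S-polynomial reduces to 0 (Buchberger's first criterion).
S(f_2,f_3): lcm = x²y. S = 8/7x² - 65/14xy² - 4/7xy + 16/7x - 2y² - 4y.
  leading term x²: subtract (4/7)·f_2 from 8/7x² - 65/14xy² - 4/7xy + 16/7x - 2y² - 4y → -65/14xy² + 40/7xy + 16/7x - 2y² - 12/7y + 32/7
  leading term xy²: subtract (65/98x)·f_1 from -65/14xy² + 40/7xy + 16/7x - 2y² - 12/7y + 32/7 → 40/7xy + 16/7x - 2y² - 12/7y + 32/7
  leading term xy: subtract (-40/49)·f_3 from 40/7xy + 16/7x - 2y² - 12/7y + 32/7 → 432/49x + 142/49y² - 244/49y + 864/49
  leading term x: subtract (54/49)·f_4 from 432/49x + 142/49y² - 244/49y + 864/49 → 142/49y² + 404/49y
  leading term y²: subtract (-142/343)·f_1 from 142/49y² + 404/49y → 404/49y
  leading term y: subtract (101/44)·h_5 from 404/49y → 0
  remainder 0.

S(f_2,f_4): lcm = x². S = -4xy - 2x - 2y - 4.
  leading term xy: subtract (4/7)·f_3 from -4xy - 2x - 2y - 4 → -46/7x - 24/7y² + 2/7y - 92/7
  leading term x: subtract (-23/28)·f_4 from -46/7x - 24/7y² + 2/7y - 92/7 → -24/7y² - 67/7y
  leading term y²: subtract (24/49)·f_1 from -24/7y² - 67/7y → -67/7y
  leading term y: subtract (-469/176)·h_5 from -67/7y → 0
  remainder 0.

S(f_3,f_4): lcm = xy. S = -8/7x + 9/14y² - 10/7y - 16/7.
  leading term x: subtract (-1/7)·f_4 from -8/7x + 9/14y² - 10/7y - 16/7 → 9/14y² - 22/7y
  leading term y²: subtract (-9/98)·f_1 from 9/14y² - 22/7y → -22/7y
  leading term y: subtract (-⅞)·h_5 from -22/7y → 0
  remainder 0.

S(f_1,h_5): lcm = y². S = 0.
  remainder 0.

S(f_2,h_5): leading monomials are coprime, so the S-polynomial reduces to 0 (Buchberger's first criterion).
S(f_3,h_5): lcm = xy. S = -8/7x - 6/7y² + 4/7y - 16/7.
  leading term x: subtract (-1/7)·f_4 from -8/7x - 6/7y² + 4/7y - 16/7 → -6/7y² - 8/7y
  leading term y²: subtract (6/49)·f_1 from -6/7y² - 8/7y → -8/7y
  leading term y: subtract (-7/22)·h_5 from -8/7y → 0
  remainder 0.

S(f_4,h_5): leading monomials are coprime, so the S-polynomial reduces to 0 (Buchberger's first criterion).
Every S-polynomial of the final basis reduces to 0, so we have a Gröbner basis.
Inter-reduce: drop elements whose leading term is divisible by another's, tail-reduce, and make monic.
Reduced Gröbner basis: {x + 2, y}.

The lex basis is triangular: the last element involves only y. Solving y = 0 gives y ∈ {0}; substituting each value into the earlier elements determines the remaining variables.
  y = 0: the earlier basis element becomes x + 2 = 0, giving x = -2 — point (-2, 0).
Substituting each solution back into the original system confirms all equations vanish.

{(-2, 0)}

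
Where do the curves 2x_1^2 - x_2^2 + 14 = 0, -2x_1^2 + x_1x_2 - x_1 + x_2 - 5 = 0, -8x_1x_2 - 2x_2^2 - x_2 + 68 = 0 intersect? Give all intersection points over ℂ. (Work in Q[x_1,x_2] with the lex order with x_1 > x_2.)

Compute a lex Gröbner basis by Buchberger's algorithm.
f_1 = 2x_1^2 - x_2^2 + 14, LT = x_1^2.
f_2 = -2x_1^2 + x_1x_2 - x_1 + x_2 - 5, LT = x_1^2.
f_3 = -8x_1x_2 - 2x_2^2 - x_2 + 68, LT = x_1x_2.

S(f_1,f_2): lcm = x_1^2. S = 1/2x_1x_2 - 1/2x_1 - 1/2x_2^2 + 1/2x_2 + 9/2.
  leading term x_1x_2: subtract (-1/16)·f_3 from 1/2x_1x_2 - 1/2x_1 - 1/2x_2^2 + 1/2x_2 + 9/2 → -1/2x_1 - 5/8x_2^2 + 7/16x_2 + 35/4
  leading term x_1: no divisor's leading term divides it; move -1/2x_1 to the remainder.
  leading term x_2^2: no divisor's leading term divides it; move -5/8x_2^2 to the remainder.
  leading term x_2: no divisor's leading term divides it; move 7/16x_2 to the remainder.
  leading term 1: no divisor's leading term divides it; move 35/4 to the remainder.
  remainder -1/2x_1 - 5/8x_2^2 + 7/16x_2 + 35/4 ≠ 0; add h_4 = -1/2x_1 - 5/8x_2^2 + 7/16x_2 + 35/4 to the basis.

S(f_1,f_3): lcm = x_1^2x_2. S = -1/4x_1x_2^2 - 1/8x_1x_2 + 17/2x_1 - 1/2x_2^3 + 7x_2.
  leading term x_1x_2^2: subtract (1/32x_2)·f_3 from -1/4x_1x_2^2 - 1/8x_1x_2 + 17/2x_1 - 1/2x_2^3 + 7x_2 → -1/8x_1x_2 + 17/2x_1 - 7/16x_2^3 + 1/32x_2^2 + 39/8x_2
  leading term x_1x_2: subtract (1/64)·f_3 from -1/8x_1x_2 + 17/2x_1 - 7/16x_2^3 + 1/32x_2^2 + 39/8x_2 → 17/2x_1 - 7/16x_2^3 + 1/16x_2^2 + 313/64x_2 - 17/16
  leading term x_1: subtract (-17)·h_4 from 17/2x_1 - 7/16x_2^3 + 1/16x_2^2 + 313/64x_2 - 17/16 → -7/16x_2^3 - 169/16x_2^2 + 789/64x_2 + 2363/16
  leading term x_2^3: no divisor's leading term divides it; move -7/16x_2^3 to the remainder.
  leading term x_2^2: no divisor's leading term divides it; move -169/16x_2^2 to the remainder.
  leading term x_2: no divisor's leading term divides it; move 789/64x_2 to the remainder.
  leading term 1: no divisor's leading term divides it; move 2363/16 to the remainder.
  remainder -7/16x_2^3 - 169/16x_2^2 + 789/64x_2 + 2363/16 ≠ 0; add h_5 = -7/16x_2^3 - 169/16x_2^2 + 789/64x_2 + 2363/16 to the basis.

S(f_2,f_3): lcm = x_1^2x_2. S = -3/4x_1x_2^2 + 3/8x_1x_2 + 17/2x_1 - 1/2x_2^2 + 5/2x_2.
  leading term x_1x_2^2: subtract (3/32x_2)·f_3 from -3/4x_1x_2^2 + 3/8x_1x_2 + 17/2x_1 - 1/2x_2^2 + 5/2x_2 → 3/8x_1x_2 + 17/2x_1 + 3/16x_2^3 - 13/32x_2^2 - 31/8x_2
  leading term x_1x_2: subtract (-3/64)·f_3 from 3/8x_1x_2 + 17/2x_1 + 3/16x_2^3 - 13/32x_2^2 - 31/8x_2 → 17/2x_1 + 3/16x_2^3 - 1/2x_2^2 - 251/64x_2 + 51/16
  leading term x_1: subtract (-17)·h_4 from 17/2x_1 + 3/16x_2^3 - 1/2x_2^2 - 251/64x_2 + 51/16 → 3/16x_2^3 - 89/8x_2^2 + 225/64x_2 + 2431/16
  leading term x_2^3: subtract (-3/7)·h_5 from 3/16x_2^3 - 89/8x_2^2 + 225/64x_2 + 2431/16 → -1753/112x_2^2 + 1971/224x_2 + 12053/56
  leading term x_2^2: no divisor's leading term divides it; move -1753/112x_2^2 to the remainder.
  leading term x_2: no divisor's leading term divides it; move 1971/224x_2 to the remainder.
  leading term 1: no divisor's leading term divides it; move 12053/56 to the remainder.
  remainder -1753/112x_2^2 + 1971/224x_2 + 12053/56 ≠ 0; add h_6 = -1753/112x_2^2 + 1971/224x_2 + 12053/56 to the basis.

S(f_1,h_4): lcm = x_1^2. S = -5/4x_1x_2^2 + 7/8x_1x_2 + 35/2x_1 - 1/2x_2^2 + 7.
  leading term x_1x_2^2: subtract (5/32x_2)·f_3 from -5/4x_1x_2^2 + 7/8x_1x_2 + 35/2x_1 - 1/2x_2^2 + 7 → 7/8x_1x_2 + 35/2x_1 + 5/16x_2^3 - 11/32x_2^2 - 85/8x_2 + 7
  leading term x_1x_2: subtract (-7/64)·f_3 from 7/8x_1x_2 + 35/2x_1 + 5/16x_2^3 - 11/32x_2^2 - 85/8x_2 + 7 → 35/2x_1 + 5/16x_2^3 - 9/16x_2^2 - 687/64x_2 + 231/16
  leading term x_1: subtract (-35)·h_4 from 35/2x_1 + 5/16x_2^3 - 9/16x_2^2 - 687/64x_2 + 231/16 → 5/16x_2^3 - 359/16x_2^2 + 293/64x_2 + 5131/16
  leading term x_2^3: subtract (-5/7)·h_5 from 5/16x_2^3 - 359/16x_2^2 + 293/64x_2 + 5131/16 → -1679/56x_2^2 + 1499/112x_2 + 11933/28
  leading term x_2^2: subtract (3358/1753)·h_6 from -1679/56x_2^2 + 1499/112x_2 + 11933/28 → -48683/14024x_2 + 48683/3506
  leading term x_2: no divisor's leading term divides it; move -48683/14024x_2 to the remainder.
  leading term 1: no divisor's leading term divides it; move 48683/3506 to the remainder.
  remainder -48683/14024x_2 + 48683/3506 ≠ 0; add h_7 = -48683/14024x_2 + 48683/3506 to the basis.

The other S-polynomials (S(f_2,h_4), S(f_3,h_4), S(f_1,h_5), S(f_2,h_5), S(f_3,h_5), S(h_4,h_5), S(f_1,h_6), S(f_2,h_6), S(f_3,h_6), S(h_4,h_6), S(h_5,h_6), S(f_1,h_7), S(f_2,h_7), S(f_3,h_7), S(h_4,h_7), S(h_5,h_7), S(h_6,h_7)) all reduce to 0 modulo the current basis, so we have a Gröbner basis.
Inter-reduce: drop elements whose leading term is divisible by another's, tail-reduce, and make monic.
Reduced Gröbner basis: {x_1 - 1, x_2 - 4}.

Elimination: the polynomial x_2 - 4 lies in the elimination ideal for x_2, so x_2 ∈ {4}. For each such x_2, the remaining basis elements (now univariate) give the rest of the solution.
  x_2 = 4: the earlier basis element becomes x_1 - 1 = 0, giving x_1 = 1 — point (1, 4).
Substituting each solution back into the original system confirms all equations vanish.
This is the nonlinear analogue of row-reducing a linear system.

{(1, 4)}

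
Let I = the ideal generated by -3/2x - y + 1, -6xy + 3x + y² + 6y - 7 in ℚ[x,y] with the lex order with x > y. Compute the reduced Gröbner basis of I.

f_1 = -3/2x - y + 1, LT = x.
f_2 = -6xy + 3x + y² + 6y - 7, LT = xy.

S(f_1,f_2): lcm = xy. S = ½x + ⅚y² + ⅓y - 7/6.
  leading term x: subtract (-⅓)·f_1 from ½x + ⅚y² + ⅓y - 7/6 → ⅚y² - ⅚
  leading term y²: no divisor's leading term divides it; move ⅚y² to the remainder.
  leading term 1: no divisor's leading term divides it; move -⅚ to the remainder.
  remainder ⅚y² - ⅚ ≠ 0; add g_3 = ⅚y² - ⅚ to the basis.

The other S-polynomials (S(f_1,g_3), S(f_2,g_3)) all reduce to 0 modulo the current basis, so we have a Gröbner basis.
Inter-reduce: drop elements whose leading term is divisible by another's, tail-reduce, and make monic.

G = {x + ⅔y - ⅔, y² - 1}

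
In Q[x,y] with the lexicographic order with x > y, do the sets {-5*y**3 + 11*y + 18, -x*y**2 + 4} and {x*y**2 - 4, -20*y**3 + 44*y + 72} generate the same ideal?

Two ideals are equal iff their reduced Gröbner bases coincide (the reduced basis is unique for a fixed ordering).
Buchberger on the first generating set:
f_1 = -5*y**3 + 11*y + 18, LT = y**3.
f_2 = -x*y**2 + 4, LT = x*y**2.

S(f_1,f_2): lcm = x*y**3. S = -11/5*x*y - 18/5*x + 4*y.
  leading term x*y: no divisor's leading term divides it; move -11/5*x*y to the remainder.
  leading term x: no divisor's leading term divides it; move -18/5*x to the remainder.
  leading term y: no divisor's leading term divides it; move 4*y to the remainder.
  remainder -11/5*x*y - 18/5*x + 4*y ≠ 0; add g_3 = -11/5*x*y - 18/5*x + 4*y to the basis.

S(f_2,g_3): lcm = x*y**2. S = -18/11*x*y + 20/11*y**2 - 4.
  leading term x*y: subtract (90/121)·g_3 from -18/11*x*y + 20/11*y**2 - 4 → 324/121*x + 20/11*y**2 - 360/121*y - 4
  leading term x: no divisor's leading term divides it; move 324/121*x to the remainder.
  leading term y**2: no divisor's leading term divides it; move 20/11*y**2 to the remainder.
  leading term y: no divisor's leading term divides it; move -360/121*y to the remainder.
  leading term 1: no divisor's leading term divides it; move -4 to the remainder.
  remainder 324/121*x + 20/11*y**2 - 360/121*y - 4 ≠ 0; add g_4 = 324/121*x + 20/11*y**2 - 360/121*y - 4 to the basis.

The other S-polynomials (S(f_1,g_3), S(f_1,g_4), S(f_2,g_4), S(g_3,g_4)) all reduce to 0 modulo the current basis, so we have a Gröbner basis.
Inter-reduce: drop elements whose leading term is divisible by another's, tail-reduce, and make monic.
Reduced Gröbner basis: {x + 55/81*y**2 - 10/9*y - 121/81, y**3 - 11/5*y - 18/5}.

Buchberger on the second generating set:
h_1 = x*y**2 - 4, LT = x*y**2.
h_2 = -20*y**3 + 44*y + 72, LT = y**3.

S(h_1,h_2): lcm = x*y**3. S = 11/5*x*y + 18/5*x - 4*y.
  leading term x*y: no divisor's leading term divides it; move 11/5*x*y to the remainder.
  leading term x: no divisor's leading term divides it; move 18/5*x to the remainder.
  leading term y: no divisor's leading term divides it; move -4*y to the remainder.
  remainder 11/5*x*y + 18/5*x - 4*y ≠ 0; add k_3 = 11/5*x*y + 18/5*x - 4*y to the basis.

S(h_1,k_3): lcm = x*y**2. S = -18/11*x*y + 20/11*y**2 - 4.
  leading term x*y: subtract (-90/121)·k_3 from -18/11*x*y + 20/11*y**2 - 4 → 324/121*x + 20/11*y**2 - 360/121*y - 4
  leading term x: no divisor's leading term divides it; move 324/121*x to the remainder.
  leading term y**2: no divisor's leading term divides it; move 20/11*y**2 to the remainder.
  leading term y: no divisor's leading term divides it; move -360/121*y to the remainder.
  leading term 1: no divisor's leading term divides it; move -4 to the remainder.
  remainder 324/121*x + 20/11*y**2 - 360/121*y - 4 ≠ 0; add k_4 = 324/121*x + 20/11*y**2 - 360/121*y - 4 to the basis.

The other S-polynomials (S(h_2,k_3), S(h_1,k_4), S(h_2,k_4), S(k_3,k_4)) all reduce to 0 modulo the current basis, so we have a Gröbner basis.
Inter-reduce: drop elements whose leading term is divisible by another's, tail-reduce, and make monic.
Reduced Gröbner basis: {x + 55/81*y**2 - 10/9*y - 121/81, y**3 - 11/5*y - 18/5}.

The two bases agree; hence the ideals are identical.

Yes, the ideals are equal.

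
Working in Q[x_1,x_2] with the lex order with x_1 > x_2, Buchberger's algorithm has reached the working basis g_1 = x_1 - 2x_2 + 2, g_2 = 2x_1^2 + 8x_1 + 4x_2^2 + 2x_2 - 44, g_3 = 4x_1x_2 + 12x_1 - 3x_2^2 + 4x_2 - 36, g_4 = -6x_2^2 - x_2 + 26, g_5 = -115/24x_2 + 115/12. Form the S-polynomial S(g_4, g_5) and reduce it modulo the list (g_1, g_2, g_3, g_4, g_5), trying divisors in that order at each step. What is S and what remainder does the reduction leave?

S(g_4, g_5) = 13/6x_2 - 13/3; remainder on division = 0.

lcm(LM(g_4), LM(g_5)) = x_2^2.
S = (lcm/LT(g_4))·g_4 − (lcm/LT(g_5))·g_5 = 13/6x_2 - 13/3.
Reduce S modulo (g_1, g_2, g_3, g_4, g_5) in that order:
  leading term x_2: subtract (-52/115)·g_5 from 13/6x_2 - 13/3 → 0
The remainder is 0, so this S-polynomial contributes no new basis element.
An S-polynomial is built so that the two leading terms cancel; whether anything survives reduction is exactly the Gröbner-basis criterion.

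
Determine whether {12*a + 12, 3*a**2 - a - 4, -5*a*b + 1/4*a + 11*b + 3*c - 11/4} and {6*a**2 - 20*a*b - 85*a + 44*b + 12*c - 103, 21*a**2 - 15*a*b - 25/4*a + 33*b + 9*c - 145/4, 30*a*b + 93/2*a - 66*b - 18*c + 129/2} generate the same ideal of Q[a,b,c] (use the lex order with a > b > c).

Two ideals are equal iff their reduced Gröbner bases coincide (the reduced basis is unique for a fixed ordering).
Buchberger on the first generating set:
f_1 = 12*a + 12, LT = a.
f_2 = 3*a**2 - a - 4, LT = a**2.
f_3 = -5*a*b + 1/4*a + 11*b + 3*c - 11/4, LT = a*b.

S(f_1,f_3): lcm = a*b. S = 1/20*a + 16/5*b + 3/5*c - 11/20.
  leading term a: subtract (1/240)·f_1 from 1/20*a + 16/5*b + 3/5*c - 11/20 → 16/5*b + 3/5*c - 3/5
  leading term b: no divisor's leading term divides it; move 16/5*b to the remainder.
  leading term c: no divisor's leading term divides it; move 3/5*c to the remainder.
  leading term 1: no divisor's leading term divides it; move -3/5 to the remainder.
  remainder 16/5*b + 3/5*c - 3/5 ≠ 0; add g_4 = 16/5*b + 3/5*c - 3/5 to the basis.

The other S-polynomials (S(f_1,f_2), S(f_2,f_3), S(f_1,g_4), S(f_2,g_4), S(f_3,g_4)) all reduce to 0 modulo the current basis, so we have a Gröbner basis.
Inter-reduce: drop elements whose leading term is divisible by another's, tail-reduce, and make monic.
Reduced Gröbner basis: {a + 1, b + 3/16*c - 3/16}.

Buchberger on the second generating set:
h_1 = 6*a**2 - 20*a*b - 85*a + 44*b + 12*c - 103, LT = a**2.
h_2 = 21*a**2 - 15*a*b - 25/4*a + 33*b + 9*c - 145/4, LT = a**2.
h_3 = 30*a*b + 93/2*a - 66*b - 18*c + 129/2, LT = a*b.

S(h_1,h_2): lcm = a**2. S = -55/21*a*b - 1165/84*a + 121/21*b + 11/7*c - 1297/84.
  leading term a*b: subtract (-11/126)·h_3 from -55/21*a*b - 1165/84*a + 121/21*b + 11/7*c - 1297/84 → -206/21*a - 206/21
  leading term a: no divisor's leading term divides it; move -206/21*a to the remainder.
  leading term 1: no divisor's leading term divides it; move -206/21 to the remainder.
  remainder -206/21*a - 206/21 ≠ 0; add k_4 = -206/21*a - 206/21 to the basis.

S(h_1,h_3): lcm = a**2*b. S = -31/20*a**2 - 10/3*a*b**2 - 359/30*a*b + 3/5*a*c - 43/20*a + 22/3*b**2 + 2*b*c - 103/6*b.
  leading term a**2: subtract (-31/120)·h_1 from -31/20*a**2 - 10/3*a*b**2 - 359/30*a*b + 3/5*a*c - 43/20*a + 22/3*b**2 + 2*b*c - 103/6*b → -10/3*a*b**2 - 257/15*a*b + 3/5*a*c - 2893/120*a + 22/3*b**2 + 2*b*c - 29/5*b + 31/10*c - 3193/120
  leading term a*b**2: subtract (-1/9*b)·h_3 from -10/3*a*b**2 - 257/15*a*b + 3/5*a*c - 2893/120*a + 22/3*b**2 + 2*b*c - 29/5*b + 31/10*c - 3193/120 → -359/30*a*b + 3/5*a*c - 2893/120*a + 41/30*b + 31/10*c - 3193/120
  leading term a*b: subtract (-359/900)·h_3 from -359/30*a*b + 3/5*a*c - 2893/120*a + 41/30*b + 31/10*c - 3193/120 → 3/5*a*c - 139/25*a - 624/25*b - 102/25*c - 22/25
  leading term a*c: subtract (-63/1030*c)·k_4 from 3/5*a*c - 139/25*a - 624/25*b - 102/25*c - 22/25 → -139/25*a - 624/25*b - 117/25*c - 22/25
  leading term a: subtract (2919/5150)·k_4 from -139/25*a - 624/25*b - 117/25*c - 22/25 → -624/25*b - 117/25*c + 117/25
  leading term b: no divisor's leading term divides it; move -624/25*b to the remainder.
  leading term c: no divisor's leading term divides it; move -117/25*c to the remainder.
  leading term 1: no divisor's leading term divides it; move 117/25 to the remainder.
  remainder -624/25*b - 117/25*c + 117/25 ≠ 0; add k_5 = -624/25*b - 117/25*c + 117/25 to the basis.

The other S-polynomials (S(h_2,h_3), S(h_1,k_4), S(h_2,k_4), S(h_3,k_4), S(h_1,k_5), S(h_2,k_5), S(h_3,k_5), S(k_4,k_5)) all reduce to 0 modulo the current basis, so we have a Gröbner basis.
Inter-reduce: drop elements whose leading term is divisible by another's, tail-reduce, and make monic.
Reduced Gröbner basis: {a + 1, b + 3/16*c - 3/16}.

These coincide, so the ideals are equal.

Yes, the ideals are equal.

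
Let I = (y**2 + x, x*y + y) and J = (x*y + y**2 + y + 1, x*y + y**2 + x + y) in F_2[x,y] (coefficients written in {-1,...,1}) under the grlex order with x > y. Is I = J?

For a fixed monomial order, each ideal has a unique reduced Gröbner basis; comparing bases decides equality.
Buchberger on the first generating set:
f_1 = y**2 + x, LT = y**2.
f_2 = x*y + y, LT = x*y.

S(f_1,f_2): lcm = x*y**2. S = x**2 + y**2.
  leading term x**2: no divisor's leading term divides it; move x**2 to the remainder.
  leading term y**2: subtract (1)·f_1 from y**2 → x
  leading term x: no divisor's leading term divides it; move x to the remainder.
  remainder x**2 + x ≠ 0; add g_3 = x**2 + x to the basis.

The other S-polynomials (S(f_1,g_3), S(f_2,g_3)) all reduce to 0 modulo the current basis, so we have a Gröbner basis.
Inter-reduce: drop elements whose leading term is divisible by another's, tail-reduce, and make monic.
Reduced Gröbner basis: {x**2 + x, x*y + y, y**2 + x}.

Buchberger on the second generating set:
h_1 = x*y + y**2 + y + 1, LT = x*y.
h_2 = x*y + y**2 + x + y, LT = x*y.

S(h_1,h_2): lcm = x*y. S = x + 1.
  leading term x: no divisor's leading term divides it; move x to the remainder.
  leading term 1: no divisor's leading term divides it; move 1 to the remainder.
  remainder x + 1 ≠ 0; add k_3 = x + 1 to the basis.

S(h_1,k_3): lcm = x*y. S = y**2 + 1.
  leading term y**2: no divisor's leading term divides it; move y**2 to the remainder.
  leading term 1: no divisor's leading term divides it; move 1 to the remainder.
  remainder y**2 + 1 ≠ 0; add k_4 = y**2 + 1 to the basis.

The other S-polynomials (S(h_2,k_3), S(h_1,k_4), S(h_2,k_4), S(k_3,k_4)) all reduce to 0 modulo the current basis, so we have a Gröbner basis.
Inter-reduce: drop elements whose leading term is divisible by another's, tail-reduce, and make monic.
Reduced Gröbner basis: {y**2 + 1, x + 1}.

The bases are distinct; the ideals are different.

No, the ideals differ.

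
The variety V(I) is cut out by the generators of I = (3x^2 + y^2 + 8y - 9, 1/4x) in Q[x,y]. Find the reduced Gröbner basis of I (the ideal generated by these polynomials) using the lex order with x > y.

G = {x, y^2 + 8y - 9}

f_1 = 3x^2 + y^2 + 8y - 9, LT = x^2.
f_2 = 1/4x, LT = x.

S(f_1,f_2): lcm = x^2. S = 1/3y^2 + 8/3y - 3.
  leading term y^2: no divisor's leading term divides it; move 1/3y^2 to the remainder.
  leading term y: no divisor's leading term divides it; move 8/3y to the remainder.
  leading term 1: no divisor's leading term divides it; move -3 to the remainder.
  remainder 1/3y^2 + 8/3y - 3 ≠ 0; add g_3 = 1/3y^2 + 8/3y - 3 to the basis.

The other S-polynomials (S(f_1,g_3), S(f_2,g_3)) all reduce to 0 modulo the current basis, so we have a Gröbner basis.
Inter-reduce: drop elements whose leading term is divisible by another's, tail-reduce, and make monic.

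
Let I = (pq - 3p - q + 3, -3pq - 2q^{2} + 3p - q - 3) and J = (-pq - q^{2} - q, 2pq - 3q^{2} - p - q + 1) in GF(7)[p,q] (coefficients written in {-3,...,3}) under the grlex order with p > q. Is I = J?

Since reduced Gröbner bases are canonical representatives of ideals under a given ordering, it suffices to compute and compare them.
Buchberger on the first generating set:
f_1 = pq - 3p - q + 3, LT = pq.
f_2 = -3pq - 2q^{2} + 3p - q - 3, LT = pq.

S(f_1,f_2): lcm = pq. S = -3q^{2} - 2p + q + 2.
  leading term q^{2}: no divisor's leading term divides it; move -3q^{2} to the remainder.
  leading term p: no divisor's leading term divides it; move -2p to the remainder.
  leading term q: no divisor's leading term divides it; move q to the remainder.
  leading term 1: no divisor's leading term divides it; move 2 to the remainder.
  remainder -3q^{2} - 2p + q + 2 ≠ 0; add g_3 = -3q^{2} - 2p + q + 2 to the basis.

S(f_1,g_3): lcm = pq^{2}. S = -3p^{2} + 2pq - q^{2} + 3p + 3q.
  leading term p^{2}: no divisor's leading term divides it; move -3p^{2} to the remainder.
  leading term pq: subtract (2)·f_1 from 2pq - q^{2} + 3p + 3q → -q^{2} + 2p - 2q + 1
  leading term q^{2}: subtract (-2)·g_3 from -q^{2} + 2p - 2q + 1 → -2p - 2
  leading term p: no divisor's leading term divides it; move -2p to the remainder.
  leading term 1: no divisor's leading term divides it; move -2 to the remainder.
  remainder -3p^{2} - 2p - 2 ≠ 0; add g_4 = -3p^{2} - 2p - 2 to the basis.

The other S-polynomials (S(f_2,g_3), S(f_1,g_4), S(f_2,g_4), S(g_3,g_4)) all reduce to 0 modulo the current basis, so we have a Gröbner basis.
Inter-reduce: drop elements whose leading term is divisible by another's, tail-reduce, and make monic.
Reduced Gröbner basis: {p^{2} + 3p + 3, pq - 3p - q + 3, q^{2} + 3p + 2q - 3}.

Buchberger on the second generating set:
h_1 = -pq - q^{2} - q, LT = pq.
h_2 = 2pq - 3q^{2} - p - q + 1, LT = pq.

S(h_1,h_2): lcm = pq. S = -q^{2} - 3p - 2q + 3.
  leading term q^{2}: no divisor's leading term divides it; move -q^{2} to the remainder.
  leading term p: no divisor's leading term divides it; move -3p to the remainder.
  leading term q: no divisor's leading term divides it; move -2q to the remainder.
  leading term 1: no divisor's leading term divides it; move 3 to the remainder.
  remainder -q^{2} - 3p - 2q + 3 ≠ 0; add k_3 = -q^{2} - 3p - 2q + 3 to the basis.

S(h_1,k_3): lcm = pq^{2}. S = q^{3} - 3p^{2} - 2pq + q^{2} + 3p.
  leading term q^{3}: subtract (-q)·k_3 from q^{3} - 3p^{2} - 2pq + q^{2} + 3p → -3p^{2} + 2pq - q^{2} + 3p + 3q
  leading term p^{2}: no divisor's leading term divides it; move -3p^{2} to the remainder.
  leading term pq: subtract (-2)·h_1 from 2pq - q^{2} + 3p + 3q → -3q^{2} + 3p + q
  leading term q^{2}: subtract (3)·k_3 from -3q^{2} + 3p + q → -2p - 2
  leading term p: no divisor's leading term divides it; move -2p to the remainder.
  leading term 1: no divisor's leading term divides it; move -2 to the remainder.
  remainder -3p^{2} - 2p - 2 ≠ 0; add k_4 = -3p^{2} - 2p - 2 to the basis.

The other S-polynomials (S(h_2,k_3), S(h_1,k_4), S(h_2,k_4), S(k_3,k_4)) all reduce to 0 modulo the current basis, so we have a Gröbner basis.
Inter-reduce: drop elements whose leading term is divisible by another's, tail-reduce, and make monic.
Reduced Gröbner basis: {p^{2} + 3p + 3, pq - 3p - q + 3, q^{2} + 3p + 2q - 3}.

The two bases agree; hence the ideals are identical.

Yes, the ideals are equal.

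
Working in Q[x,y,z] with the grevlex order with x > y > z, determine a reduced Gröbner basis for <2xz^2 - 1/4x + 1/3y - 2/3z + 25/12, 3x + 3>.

The reduced Gröbner basis is the canonical form of the ideal for this ordering.

f_1 = 2xz^2 - 1/4x + 1/3y - 2/3z + 25/12, LT = xz^2.
f_2 = 3x + 3, LT = x.

S(f_1,f_2): lcm = xz^2. S = -z^2 - 1/8x + 1/6y - 1/3z + 25/24.
  leading term z^2: no divisor's leading term divides it; move -z^2 to the remainder.
  leading term x: subtract (-1/24)·f_2 from -1/8x + 1/6y - 1/3z + 25/24 → 1/6y - 1/3z + 7/6
  leading term y: no divisor's leading term divides it; move 1/6y to the remainder.
  leading term z: no divisor's leading term divides it; move -1/3z to the remainder.
  leading term 1: no divisor's leading term divides it; move 7/6 to the remainder.
  remainder -z^2 + 1/6y - 1/3z + 7/6 ≠ 0; add g_3 = -z^2 + 1/6y - 1/3z + 7/6 to the basis.

S(f_1,g_3): lcm = xz^2. S = 1/6xy - 1/3xz + 25/24x + 1/6y - 1/3z + 25/24.
  leading term xy: subtract (1/18y)·f_2 from 1/6xy - 1/3xz + 25/24x + 1/6y - 1/3z + 25/24 → -1/3xz + 25/24x - 1/3z + 25/24
  leading term xz: subtract (-1/9z)·f_2 from -1/3xz + 25/24x - 1/3z + 25/24 → 25/24x + 25/24
  leading term x: subtract (25/72)·f_2 from 25/24x + 25/24 → 0
  remainder 0.

S(f_2,g_3): leading monomials are coprime, so the S-polynomial reduces to 0 (Buchberger's first criterion).
Every S-polynomial of the final basis reduces to 0, so we have a Gröbner basis.
Inter-reduce: drop elements whose leading term is divisible by another's, tail-reduce, and make monic.

G = {z^2 - 1/6y + 1/3z - 7/6, x + 1}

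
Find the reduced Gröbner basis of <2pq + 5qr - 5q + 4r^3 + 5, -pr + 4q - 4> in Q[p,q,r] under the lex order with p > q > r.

G = {pq + 5/2qr - 5/2q + 2r^3 + 5/2, pr - 4q + 4, q^2 + 5/8qr^2 - 5/8qr - q + 1/2r^4 + 5/8r}

f_1 = 2pq + 5qr - 5q + 4r^3 + 5, LT = pq.
f_2 = -pr + 4q - 4, LT = pr.

S(f_1,f_2): lcm = pqr. S = 4q^2 + 5/2qr^2 - 5/2qr - 4q + 2r^4 + 5/2r.
  leading term q^2: no divisor's leading term divides it; move 4q^2 to the remainder.
  leading term qr^2: no divisor's leading term divides it; move 5/2qr^2 to the remainder.
  leading term qr: no divisor's leading term divides it; move -5/2qr to the remainder.
  leading term q: no divisor's leading term divides it; move -4q to the remainder.
  leading term r^4: no divisor's leading term divides it; move 2r^4 to the remainder.
  leading term r: no divisor's leading term divides it; move 5/2r to the remainder.
  remainder 4q^2 + 5/2qr^2 - 5/2qr - 4q + 2r^4 + 5/2r ≠ 0; add g_3 = 4q^2 + 5/2qr^2 - 5/2qr - 4q + 2r^4 + 5/2r to the basis.

The other S-polynomials (S(f_1,g_3), S(f_2,g_3)) all reduce to 0 modulo the current basis, so we have a Gröbner basis.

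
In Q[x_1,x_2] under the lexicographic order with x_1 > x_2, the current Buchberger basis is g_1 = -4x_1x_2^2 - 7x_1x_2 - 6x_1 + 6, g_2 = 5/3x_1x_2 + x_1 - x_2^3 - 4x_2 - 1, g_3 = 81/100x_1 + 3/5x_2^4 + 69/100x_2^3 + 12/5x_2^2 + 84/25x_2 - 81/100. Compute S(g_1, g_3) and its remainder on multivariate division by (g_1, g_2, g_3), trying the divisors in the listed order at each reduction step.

lcm(LM(g_1), LM(g_3)) = x_1x_2^2.
S = (lcm/LT(g_1))·g_1 − (lcm/LT(g_3))·g_3 = 7/4x_1x_2 + 3/2x_1 - 20/27x_2^6 - 23/27x_2^5 - 80/27x_2^4 - 112/27x_2^3 + x_2^2 - 3/2.
Reduce S modulo (g_1, g_2, g_3) in that order:
  leading term x_1x_2: subtract (21/20)·g_2 from 7/4x_1x_2 + 3/2x_1 - 20/27x_2^6 - 23/27x_2^5 - 80/27x_2^4 - 112/27x_2^3 + x_2^2 - 3/2 → 9/20x_1 - 20/27x_2^6 - 23/27x_2^5 - 80/27x_2^4 - 1673/540x_2^3 + x_2^2 + 21/5x_2 - 9/20
  leading term x_1: subtract (5/9)·g_3 from 9/20x_1 - 20/27x_2^6 - 23/27x_2^5 - 80/27x_2^4 - 1673/540x_2^3 + x_2^2 + 21/5x_2 - 9/20 → -20/27x_2^6 - 23/27x_2^5 - 89/27x_2^4 - 94/27x_2^3 - 1/3x_2^2 + 7/3x_2
  leading term x_2^6: no divisor's leading term divides it; move -20/27x_2^6 to the remainder.
  leading term x_2^5: no divisor's leading term divides it; move -23/27x_2^5 to the remainder.
  leading term x_2^4: no divisor's leading term divides it; move -89/27x_2^4 to the remainder.
  leading term x_2^3: no divisor's leading term divides it; move -94/27x_2^3 to the remainder.
  leading term x_2^2: no divisor's leading term divides it; move -1/3x_2^2 to the remainder.
  leading term x_2: no divisor's leading term divides it; move 7/3x_2 to the remainder.
The remainder -20/27x_2^6 - 23/27x_2^5 - 89/27x_2^4 - 94/27x_2^3 - 1/3x_2^2 + 7/3x_2 is nonzero, so it would be added as the next basis element.

S(g_1, g_3) = 7/4x_1x_2 + 3/2x_1 - 20/27x_2^6 - 23/27x_2^5 - 80/27x_2^4 - 112/27x_2^3 + x_2^2 - 3/2; remainder on division = -20/27x_2^6 - 23/27x_2^5 - 89/27x_2^4 - 94/27x_2^3 - 1/3x_2^2 + 7/3x_2.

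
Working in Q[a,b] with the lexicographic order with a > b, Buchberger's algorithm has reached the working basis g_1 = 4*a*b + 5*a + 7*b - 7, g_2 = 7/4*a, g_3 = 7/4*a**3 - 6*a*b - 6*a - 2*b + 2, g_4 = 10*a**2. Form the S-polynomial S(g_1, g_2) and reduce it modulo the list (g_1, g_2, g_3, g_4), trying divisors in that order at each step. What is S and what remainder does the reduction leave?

lcm(LM(g_1), LM(g_2)) = a*b.
S = (lcm/LT(g_1))·g_1 − (lcm/LT(g_2))·g_2 = 5/4*a + 7/4*b - 7/4.
Reduce S modulo (g_1, g_2, g_3, g_4) in that order:
  leading term a: subtract (5/7)·g_2 from 5/4*a + 7/4*b - 7/4 → 7/4*b - 7/4
  leading term b: no divisor's leading term divides it; move 7/4*b to the remainder.
  leading term 1: no divisor's leading term divides it; move -7/4 to the remainder.
The remainder 7/4*b - 7/4 is nonzero, so it would be added as the next basis element.

S(g_1, g_2) = 5/4*a + 7/4*b - 7/4; remainder on division = 7/4*b - 7/4.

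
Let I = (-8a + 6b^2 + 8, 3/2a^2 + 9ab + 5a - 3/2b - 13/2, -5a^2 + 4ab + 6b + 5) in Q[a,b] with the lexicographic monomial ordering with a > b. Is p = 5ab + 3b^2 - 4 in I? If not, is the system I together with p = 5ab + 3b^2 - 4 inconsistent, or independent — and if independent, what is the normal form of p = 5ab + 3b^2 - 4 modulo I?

First compute the reduced Gröbner basis of I by Buchberger's algorithm.
f_1 = -8a + 6b^2 + 8, LT = a.
f_2 = 3/2a^2 + 9ab + 5a - 3/2b - 13/2, LT = a^2.
f_3 = -5a^2 + 4ab + 6b + 5, LT = a^2.

S(f_1,f_2): lcm = a^2. S = -3/4ab^2 - 6ab - 13/3a + b + 13/3.
  reduce S modulo (f_1, f_2, f_3):
  remainder -9/16b^4 - 9/2b^3 - 4b^2 - 5b ≠ 0; add h_4 = -9/16b^4 - 9/2b^3 - 4b^2 - 5b to the basis.

S(f_1,f_3): lcm = a^2. S = -3/4ab^2 + 4/5ab - a + 6/5b + 1.
  reduce S modulo (f_1, f_2, f_3, h_4):
  remainder 51/10b^3 + 5/2b^2 + 7b ≠ 0; add h_5 = 51/10b^3 + 5/2b^2 + 7b to the basis.

S(h_4,h_5): lcm = b^4. S = 383/51b^3 + 878/153b^2 + 80/9b.
  reduce S modulo (f_1, f_2, f_3, h_4, h_5):
  remainder 5351/2601b^2 - 410/289b ≠ 0; add h_6 = 5351/2601b^2 - 410/289b to the basis.

S(h_4,h_6): lcm = b^4. S = 46498/5351b^3 + 64/9b^2 + 80/9b.
  reduce S modulo (f_1, f_2, f_3, h_4, h_5, h_6):
  remainder -276157000/257698809b ≠ 0; add h_7 = -276157000/257698809b to the basis.

The other S-polynomials (S(f_2,f_3), S(f_1,h_4), S(f_2,h_4), S(f_3,h_4), S(f_1,h_5), S(f_2,h_5), S(f_3,h_5), S(f_1,h_6), S(f_2,h_6), S(f_3,h_6), S(h_5,h_6), S(f_1,h_7), S(f_2,h_7), S(f_3,h_7), S(h_4,h_7), S(h_5,h_7), S(h_6,h_7)) all reduce to 0 modulo the current basis, so we have a Gröbner basis.
Inter-reduce: drop elements whose leading term is divisible by another's, tail-reduce, and make monic.
Reduced Gröbner basis: {a - 1, b}.
Label its elements g_1 = a - 1, g_2 = b.

Reduce p = 5ab + 3b^2 - 4 modulo G:
  leading term ab: subtract (5b)·g_1 from 5ab + 3b^2 - 4 → 3b^2 + 5b - 4
  leading term b^2: subtract (3b)·g_2 from 3b^2 + 5b - 4 → 5b - 4
  leading term b: subtract (5)·g_2 from 5b - 4 → -4
  leading term 1: no divisor's leading term divides it; move -4 to the remainder.
  normal form = -4.
The normal form is nonzero, so p ∉ I. Since p minus its normal form lies in I, I + (p) = I + (r) where r = -4; decide whether this ideal is the whole ring.
Here r = -4 is a nonzero constant, hence a unit: 1 ∈ I + (p), the Gröbner basis of I + (p) is {1}, and the enlarged system has no common solution — adjoining p is inconsistent.

Adjoining 5ab + 3b^2 - 4 makes the ideal the whole ring: the system is inconsistent.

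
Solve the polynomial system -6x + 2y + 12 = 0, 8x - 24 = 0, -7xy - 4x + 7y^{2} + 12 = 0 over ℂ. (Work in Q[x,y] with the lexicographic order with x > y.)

Compute a lex Gröbner basis by Buchberger's algorithm.
f_1 = -6x + 2y + 12, LT = x.
f_2 = 8x - 24, LT = x.
f_3 = -7xy - 4x + 7y^{2} + 12, LT = xy.

S(f_1,f_2): lcm = x. S = -\tfrac{1}{3}y + 1.
  leading term y: no divisor's leading term divides it; move -\tfrac{1}{3}y to the remainder.
  leading term 1: no divisor's leading term divides it; move 1 to the remainder.
  remainder -\tfrac{1}{3}y + 1 ≠ 0; add h_4 = -\tfrac{1}{3}y + 1 to the basis.

The other S-polynomials (S(f_1,f_3), S(f_2,f_3), S(f_1,h_4), S(f_2,h_4), S(f_3,h_4)) all reduce to 0 modulo the current basis, so we have a Gröbner basis.
Inter-reduce: drop elements whose leading term is divisible by another's, tail-reduce, and make monic.
Reduced Gröbner basis: {x - 3, y - 3}.

Since the basis is lex-ordered, y - 3 is univariate in y. Its roots are {3}. Back-substituting each root into the other basis elements fixes the other coordinates.
  y = 3: the earlier basis element becomes x - 3 = 0, giving x = 3 — point (3, 3).
Each listed point satisfies every original equation (direct substitution).

{(3, 3)}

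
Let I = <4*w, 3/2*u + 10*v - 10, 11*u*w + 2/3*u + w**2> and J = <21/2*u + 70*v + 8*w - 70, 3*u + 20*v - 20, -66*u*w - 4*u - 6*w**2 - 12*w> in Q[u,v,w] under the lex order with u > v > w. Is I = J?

Equality of ideals is decidable: compute both reduced Gröbner bases (unique for the ordering) and check whether they agree.
Buchberger on the first generating set:
f_1 = 4*w, LT = w.
f_2 = 3/2*u + 10*v - 10, LT = u.
f_3 = 11*u*w + 2/3*u + w**2, LT = u*w.

S(f_1,f_3): lcm = u*w. S = -2/33*u - 1/11*w**2.
  leading term u: subtract (-4/99)·f_2 from -2/33*u - 1/11*w**2 → 40/99*v - 1/11*w**2 - 40/99
  leading term v: no divisor's leading term divides it; move 40/99*v to the remainder.
  leading term w**2: subtract (-1/44*w)·f_1 from -1/11*w**2 - 40/99 → -40/99
  leading term 1: no divisor's leading term divides it; move -40/99 to the remainder.
  remainder 40/99*v - 40/99 ≠ 0; add g_4 = 40/99*v - 40/99 to the basis.

The other S-polynomials (S(f_1,f_2), S(f_2,f_3), S(f_1,g_4), S(f_2,g_4), S(f_3,g_4)) all reduce to 0 modulo the current basis, so we have a Gröbner basis.
Inter-reduce: drop elements whose leading term is divisible by another's, tail-reduce, and make monic.
Reduced Gröbner basis: {u, v - 1, w}.

Buchberger on the second generating set:
h_1 = 21/2*u + 70*v + 8*w - 70, LT = u.
h_2 = 3*u + 20*v - 20, LT = u.
h_3 = -66*u*w - 4*u - 6*w**2 - 12*w, LT = u*w.

S(h_1,h_2): lcm = u. S = 16/21*w.
  leading term w: no divisor's leading term divides it; move 16/21*w to the remainder.
  remainder 16/21*w ≠ 0; add k_4 = 16/21*w to the basis.

S(h_1,h_3): lcm = u*w. S = -2/33*u + 20/3*v*w + 155/231*w**2 - 226/33*w.
  leading term u: subtract (-4/693)·h_1 from -2/33*u + 20/3*v*w + 155/231*w**2 - 226/33*w → 20/3*v*w + 40/99*v + 155/231*w**2 - 4714/693*w - 40/99
  leading term v*w: subtract (35/4*v)·k_4 from 20/3*v*w + 40/99*v + 155/231*w**2 - 4714/693*w - 40/99 → 40/99*v + 155/231*w**2 - 4714/693*w - 40/99
  leading term v: no divisor's leading term divides it; move 40/99*v to the remainder.
  leading term w**2: subtract (155/176*w)·k_4 from 155/231*w**2 - 4714/693*w - 40/99 → -4714/693*w - 40/99
  leading term w: subtract (-2357/264)·k_4 from -4714/693*w - 40/99 → -40/99
  leading term 1: no divisor's leading term divides it; move -40/99 to the remainder.
  remainder 40/99*v - 40/99 ≠ 0; add k_5 = 40/99*v - 40/99 to the basis.

The other S-polynomials (S(h_2,h_3), S(h_1,k_4), S(h_2,k_4), S(h_3,k_4), S(h_1,k_5), S(h_2,k_5), S(h_3,k_5), S(k_4,k_5)) all reduce to 0 modulo the current basis, so we have a Gröbner basis.
Inter-reduce: drop elements whose leading term is divisible by another's, tail-reduce, and make monic.
Reduced Gröbner basis: {u, v - 1, w}.

These coincide, so the ideals are equal.

Yes, the ideals are equal.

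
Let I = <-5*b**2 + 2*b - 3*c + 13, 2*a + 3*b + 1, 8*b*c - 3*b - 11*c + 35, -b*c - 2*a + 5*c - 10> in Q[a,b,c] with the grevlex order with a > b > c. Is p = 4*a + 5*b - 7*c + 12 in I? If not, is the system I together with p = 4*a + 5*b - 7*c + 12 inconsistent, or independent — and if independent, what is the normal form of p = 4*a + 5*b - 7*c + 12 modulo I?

Adjoining 4*a + 5*b - 7*c + 12 makes the ideal the whole ring: the system is inconsistent.

First compute the reduced Gröbner basis of I by Buchberger's algorithm.
f_1 = -5*b**2 + 2*b - 3*c + 13, LT = b**2.
f_2 = 2*a + 3*b + 1, LT = a.
f_3 = 8*b*c - 3*b - 11*c + 35, LT = b*c.
f_4 = -b*c - 2*a + 5*c - 10, LT = b*c.

S(f_1,f_3): lcm = b**2*c. S = 3/8*b**2 + 39/40*b*c + 3/5*c**2 - 35/8*b - 13/5*c.
  reduce S modulo (f_1, f_2, f_3, f_4):
  remainder 3/5*c**2 - 247/64*b - 95/64*c - 1053/320 ≠ 0; add h_5 = 3/5*c**2 - 247/64*b - 95/64*c - 1053/320 to the basis.

S(f_1,f_4): lcm = b**2*c. S = -2*a*b + 23/5*b*c + 3/5*c**2 - 10*b - 13/5*c.
  reduce S modulo (f_1, f_2, f_3, f_4, h_5):
  remainder -709/320*b + 1091/320*c - 2891/320 ≠ 0; add h_6 = -709/320*b + 1091/320*c - 2891/320 to the basis.

S(f_3,f_4): lcm = b*c. S = -2*a - 3/8*b + 29/8*c - 45/8.
  reduce S modulo (f_1, f_2, f_3, f_4, h_5, h_6):
  remainder 5434/709*c - 10868/709 ≠ 0; add h_7 = 5434/709*c - 10868/709 to the basis.

The other S-polynomials (S(f_1,f_2), S(f_2,f_3), S(f_2,f_4), S(f_1,h_5), S(f_2,h_5), S(f_3,h_5), S(f_4,h_5), S(f_1,h_6), S(f_2,h_6), S(f_3,h_6), S(f_4,h_6), S(h_5,h_6), S(f_1,h_7), S(f_2,h_7), S(f_3,h_7), S(f_4,h_7), S(h_5,h_7), S(h_6,h_7)) all reduce to 0 modulo the current basis, so we have a Gröbner basis.
Inter-reduce: drop elements whose leading term is divisible by another's, tail-reduce, and make monic.
Reduced Gröbner basis: {a - 1, b + 1, c - 2}.
Label its elements g_1 = a - 1, g_2 = b + 1, g_3 = c - 2.

Reduce p = 4*a + 5*b - 7*c + 12 modulo G:
  leading term a: subtract (4)·g_1 from 4*a + 5*b - 7*c + 12 → 5*b - 7*c + 16
  leading term b: subtract (5)·g_2 from 5*b - 7*c + 16 → -7*c + 11
  leading term c: subtract (-7)·g_3 from -7*c + 11 → -3
  leading term 1: no divisor's leading term divides it; move -3 to the remainder.
  normal form = -3.
The normal form is nonzero, so p ∉ I. Since p minus its normal form lies in I, I + (p) = I + (r) where r = -3; decide whether this ideal is the whole ring.
Here r = -3 is a nonzero constant, hence a unit: 1 ∈ I + (p), the Gröbner basis of I + (p) is {1}, and the enlarged system has no common solution — adjoining p is inconsistent.

Ideal membership is decidable via reduction modulo a Gröbner basis.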